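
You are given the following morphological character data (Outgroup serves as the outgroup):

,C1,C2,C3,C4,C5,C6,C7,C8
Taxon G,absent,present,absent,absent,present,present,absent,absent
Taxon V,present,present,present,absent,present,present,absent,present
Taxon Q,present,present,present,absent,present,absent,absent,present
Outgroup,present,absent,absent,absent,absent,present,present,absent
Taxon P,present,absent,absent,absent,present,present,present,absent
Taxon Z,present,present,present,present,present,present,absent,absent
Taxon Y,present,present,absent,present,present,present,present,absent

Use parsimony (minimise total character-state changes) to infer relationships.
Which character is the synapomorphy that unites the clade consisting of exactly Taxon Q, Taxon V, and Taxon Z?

C3

Character polarity is set by the outgroup: the derived state is whichever differs from the outgroup's state, so for C1, C6, C7 the derived state is 'absent', and for the remaining characters it is 'present'.
C1 (derived state 'absent') is unique to Taxon G (autapomorphy; uninformative for grouping).
Only Taxon G, Taxon Q, Taxon V, Taxon Y, and Taxon Z show the derived state 'present' for C2, supporting them as a clade.
C3: derived state 'present' in Taxon Q, Taxon V, and Taxon Z only — synapomorphy for {Taxon Q, Taxon V, Taxon Z}.
C4 groups Taxon Y and Taxon Z, which is incompatible with the clades supported by the remaining characters; treating it as convergent (homoplasy) costs fewer steps than any alternative tree.
All ingroup taxa share the derived state 'present' for C5; it defines the ingroup but does not resolve relationships within it.
C6: derived state 'absent' in Taxon Q only — an autapomorphy, so it tells us nothing about relationships among taxa.
Only Taxon G, Taxon Q, Taxon V, and Taxon Z show the derived state 'absent' for C7, supporting them as a clade.
Only Taxon Q and Taxon V show the derived state 'present' for C8, supporting them as a clade.
Most parsimonious ingroup topology: (Taxon P,((((Taxon V,Taxon Q),Taxon Z),Taxon G),Taxon Y)).
The clade {Taxon Q, Taxon V, Taxon Z} is supported by C3: its derived state 'present' occurs in exactly those taxa and in no other taxon (including the outgroup).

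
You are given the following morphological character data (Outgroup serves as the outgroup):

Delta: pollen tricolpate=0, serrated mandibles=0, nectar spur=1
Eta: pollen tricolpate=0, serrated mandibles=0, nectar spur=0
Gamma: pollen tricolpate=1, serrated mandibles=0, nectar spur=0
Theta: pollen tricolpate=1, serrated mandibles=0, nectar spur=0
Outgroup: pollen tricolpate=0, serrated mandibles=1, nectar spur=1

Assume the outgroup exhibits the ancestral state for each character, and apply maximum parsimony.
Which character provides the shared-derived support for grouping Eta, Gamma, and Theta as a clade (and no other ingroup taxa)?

Character polarity is set by the outgroup: the derived state is whichever differs from the outgroup's state, so for serrated mandibles, nectar spur the derived state is '0', and for the remaining characters it is '1'.
Only Gamma and Theta show the derived state '1' for pollen tricolpate, supporting them as a clade.
serrated mandibles (derived state '0') is shared by all ingroup taxa — unites the whole ingroup.
nectar spur: derived state '0' in Eta, Gamma, and Theta only — synapomorphy for {Eta, Gamma, Theta}.
Most parsimonious ingroup topology: (Delta,((Theta,Gamma),Eta)).
The clade {Eta, Gamma, Theta} is supported by nectar spur: its derived state '0' occurs in exactly those taxa and in no other taxon (including the outgroup).

nectar spur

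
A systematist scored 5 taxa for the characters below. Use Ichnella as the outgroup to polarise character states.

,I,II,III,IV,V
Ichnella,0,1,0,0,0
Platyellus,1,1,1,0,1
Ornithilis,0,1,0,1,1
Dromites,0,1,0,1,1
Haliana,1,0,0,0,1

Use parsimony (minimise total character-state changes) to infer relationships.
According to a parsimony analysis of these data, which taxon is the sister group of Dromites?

Character polarity is set by the outgroup: the derived state is whichever differs from the outgroup's state, so for II the derived state is '0', and for the remaining characters it is '1'.
I: derived state '1' in Haliana and Platyellus only — synapomorphy for {Haliana, Platyellus}.
II: derived state '0' in Haliana only — an autapomorphy, so it tells us nothing about relationships among taxa.
III (derived state '1') is unique to Platyellus (autapomorphy; uninformative for grouping).
IV (derived state '1') is shared by Dromites and Ornithilis — a synapomorphy uniting that clade.
All ingroup taxa share the derived state '1' for V; it defines the ingroup but does not resolve relationships within it.
Most parsimonious ingroup topology: ((Platyellus,Haliana),(Ornithilis,Dromites)).
Dromites and Ornithilis form a cherry on this tree, so they are sister taxa.

Ornithilis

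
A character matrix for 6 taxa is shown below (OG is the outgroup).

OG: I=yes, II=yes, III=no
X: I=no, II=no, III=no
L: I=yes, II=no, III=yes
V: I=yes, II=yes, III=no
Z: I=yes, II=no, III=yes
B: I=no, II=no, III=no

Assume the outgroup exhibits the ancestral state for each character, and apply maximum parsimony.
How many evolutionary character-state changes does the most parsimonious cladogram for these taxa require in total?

Character polarity is set by the outgroup: the derived state is whichever differs from the outgroup's state, so for I, II the derived state is 'no', and for the remaining characters it is 'yes'.
Only B and X show the derived state 'no' for I, supporting them as a clade.
II (derived state 'no') is shared by B, L, X, and Z — a synapomorphy uniting that clade.
III (derived state 'yes') is shared by L and Z — a synapomorphy uniting that clade.
Most parsimonious ingroup topology: (((X,B),(L,Z)),V).
Changes per character on this tree: I: 1; II: 1; III: 1.
Total = 3.

3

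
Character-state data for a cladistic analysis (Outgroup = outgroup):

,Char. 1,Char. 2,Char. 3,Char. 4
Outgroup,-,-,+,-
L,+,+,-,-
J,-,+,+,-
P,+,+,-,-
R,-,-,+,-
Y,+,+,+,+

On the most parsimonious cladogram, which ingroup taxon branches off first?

Character polarity is set by the outgroup: the derived state is whichever differs from the outgroup's state, so for Char. 3 the derived state is '-', and for the remaining characters it is '+'.
Char. 1 (derived state '+') is shared by L, P, and Y — a synapomorphy uniting that clade.
Only J, L, P, and Y show the derived state '+' for Char. 2, supporting them as a clade.
Char. 3 (derived state '-') is shared by L and P — a synapomorphy uniting that clade.
Char. 4 (derived state '+') is unique to Y (autapomorphy; uninformative for grouping).
Most parsimonious ingroup topology: ((((L,P),Y),J),R).
R is sister to the clade containing all other ingroup taxa, so it is the earliest-diverging (most basal) ingroup lineage.

R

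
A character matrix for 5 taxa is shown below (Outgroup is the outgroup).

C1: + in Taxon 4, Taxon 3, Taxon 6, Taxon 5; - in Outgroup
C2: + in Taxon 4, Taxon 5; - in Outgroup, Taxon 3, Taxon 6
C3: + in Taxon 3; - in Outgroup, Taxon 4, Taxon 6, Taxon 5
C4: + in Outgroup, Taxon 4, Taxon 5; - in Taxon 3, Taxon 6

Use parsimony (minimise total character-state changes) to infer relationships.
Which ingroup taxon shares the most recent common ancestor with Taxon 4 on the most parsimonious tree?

Character polarity is set by the outgroup: the derived state is whichever differs from the outgroup's state, so for C4 the derived state is '-', and for the remaining characters it is '+'.
C1 (derived state '+') is shared by all ingroup taxa — unites the whole ingroup.
C2 (derived state '+') is shared by Taxon 4 and Taxon 5 — a synapomorphy uniting that clade.
C3 (derived state '+') is unique to Taxon 3 (autapomorphy; uninformative for grouping).
Only Taxon 3 and Taxon 6 show the derived state '-' for C4, supporting them as a clade.
Most parsimonious ingroup topology: ((Taxon 4,Taxon 5),(Taxon 3,Taxon 6)).
Taxon 4 and Taxon 5 form a cherry on this tree, so they are sister taxa.

Taxon 5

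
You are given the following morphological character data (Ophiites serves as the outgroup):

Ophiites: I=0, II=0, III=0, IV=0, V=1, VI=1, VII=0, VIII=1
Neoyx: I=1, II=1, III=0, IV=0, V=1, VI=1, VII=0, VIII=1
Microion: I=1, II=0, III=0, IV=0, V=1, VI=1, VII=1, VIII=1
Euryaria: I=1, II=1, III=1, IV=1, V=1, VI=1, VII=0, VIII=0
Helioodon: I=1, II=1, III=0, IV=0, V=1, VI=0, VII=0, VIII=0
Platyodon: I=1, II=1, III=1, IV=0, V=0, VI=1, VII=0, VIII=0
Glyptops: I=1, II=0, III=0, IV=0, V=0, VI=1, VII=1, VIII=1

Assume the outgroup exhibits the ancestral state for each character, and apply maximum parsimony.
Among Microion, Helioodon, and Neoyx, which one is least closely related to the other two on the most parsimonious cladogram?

Microion

Character polarity is set by the outgroup: the derived state is whichever differs from the outgroup's state, so for V, VI, VIII the derived state is '0', and for the remaining characters it is '1'.
I (derived state '1') is shared by all ingroup taxa — unites the whole ingroup.
Only Euryaria, Helioodon, Neoyx, and Platyodon show the derived state '1' for II, supporting them as a clade.
Only Euryaria and Platyodon show the derived state '1' for III, supporting them as a clade.
IV (derived state '1') is unique to Euryaria (autapomorphy; uninformative for grouping).
V (state '0') occurs in Glyptops and Platyodon but conflicts with the nesting implied by the other characters — most parsimoniously interpreted as homoplasy.
VI (derived state '0') is unique to Helioodon (autapomorphy; uninformative for grouping).
Only Glyptops and Microion show the derived state '1' for VII, supporting them as a clade.
Only Euryaria, Helioodon, and Platyodon show the derived state '0' for VIII, supporting them as a clade.
Most parsimonious ingroup topology: ((Neoyx,((Euryaria,Platyodon),Helioodon)),(Microion,Glyptops)).
Neoyx and Helioodon share a more recent common ancestor with each other than either does with Microion, so Microion is the least closely related of the three.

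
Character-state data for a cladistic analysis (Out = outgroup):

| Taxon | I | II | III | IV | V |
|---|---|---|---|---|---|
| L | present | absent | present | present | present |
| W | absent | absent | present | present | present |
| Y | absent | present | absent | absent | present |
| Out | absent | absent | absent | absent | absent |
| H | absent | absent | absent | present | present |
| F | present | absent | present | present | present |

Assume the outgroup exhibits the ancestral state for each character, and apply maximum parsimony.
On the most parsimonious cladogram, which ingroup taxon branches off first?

Y

The outgroup has state 'absent' for every character, so 'present' is the derived state throughout.
Only F and L show the derived state 'present' for I, supporting them as a clade.
II (derived state 'present') is unique to Y (autapomorphy; uninformative for grouping).
III (derived state 'present') is shared by F, L, and W — a synapomorphy uniting that clade.
IV (derived state 'present') is shared by F, H, L, and W — a synapomorphy uniting that clade.
All ingroup taxa share the derived state 'present' for V; it defines the ingroup but does not resolve relationships within it.
Most parsimonious ingroup topology: ((((F,L),W),H),Y).
Y is sister to the clade containing all other ingroup taxa, so it is the earliest-diverging (most basal) ingroup lineage.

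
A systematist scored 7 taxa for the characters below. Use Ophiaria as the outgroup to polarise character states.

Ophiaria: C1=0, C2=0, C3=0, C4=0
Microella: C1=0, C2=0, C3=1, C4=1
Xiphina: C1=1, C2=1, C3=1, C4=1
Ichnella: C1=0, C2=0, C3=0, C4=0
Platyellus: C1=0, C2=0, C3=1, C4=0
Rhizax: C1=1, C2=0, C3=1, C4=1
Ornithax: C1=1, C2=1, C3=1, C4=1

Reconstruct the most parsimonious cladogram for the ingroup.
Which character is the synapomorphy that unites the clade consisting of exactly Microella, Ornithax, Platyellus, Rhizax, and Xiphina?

The outgroup has state '0' for every character, so '1' is the derived state throughout.
C1: derived state '1' in Ornithax, Rhizax, and Xiphina only — synapomorphy for {Ornithax, Rhizax, Xiphina}.
C2: derived state '1' in Ornithax and Xiphina only — synapomorphy for {Ornithax, Xiphina}.
C3 (derived state '1') is shared by Microella, Ornithax, Platyellus, Rhizax, and Xiphina — a synapomorphy uniting that clade.
Only Microella, Ornithax, Rhizax, and Xiphina show the derived state '1' for C4, supporting them as a clade.
Most parsimonious ingroup topology: (((Microella,((Xiphina,Ornithax),Rhizax)),Platyellus),Ichnella).
The clade {Microella, Ornithax, Platyellus, Rhizax, Xiphina} is supported by C3: its derived state '1' occurs in exactly those taxa and in no other taxon (including the outgroup).

C3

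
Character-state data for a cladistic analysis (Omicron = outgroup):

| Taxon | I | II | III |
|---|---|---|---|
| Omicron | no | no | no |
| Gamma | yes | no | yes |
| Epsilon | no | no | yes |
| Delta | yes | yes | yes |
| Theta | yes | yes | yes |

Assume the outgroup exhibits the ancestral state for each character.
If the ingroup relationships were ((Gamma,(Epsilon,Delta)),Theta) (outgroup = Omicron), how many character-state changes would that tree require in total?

5

Map each character onto ((Gamma,(Epsilon,Delta)),Theta) (rooted by Omicron) and count the minimum state changes it requires (Fitch parsimony):
I: 2; II: 2; III: 1.
Total tree length = 5.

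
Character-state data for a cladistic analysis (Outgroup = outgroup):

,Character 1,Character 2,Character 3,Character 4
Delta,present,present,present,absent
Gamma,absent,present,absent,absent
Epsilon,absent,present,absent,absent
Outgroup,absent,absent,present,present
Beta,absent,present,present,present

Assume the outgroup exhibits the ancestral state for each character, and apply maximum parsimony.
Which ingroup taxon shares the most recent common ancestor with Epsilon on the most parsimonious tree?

Character polarity is set by the outgroup: the derived state is whichever differs from the outgroup's state, so for Character 3, Character 4 the derived state is 'absent', and for the remaining characters it is 'present'.
Character 1: derived state 'present' in Delta only — an autapomorphy, so it tells us nothing about relationships among taxa.
Character 2 (derived state 'present') is shared by all ingroup taxa — unites the whole ingroup.
Character 3 (derived state 'absent') is shared by Epsilon and Gamma — a synapomorphy uniting that clade.
Character 4: derived state 'absent' in Delta, Epsilon, and Gamma only — synapomorphy for {Delta, Epsilon, Gamma}.
Most parsimonious ingroup topology: (Beta,((Gamma,Epsilon),Delta)).
Epsilon and Gamma form a cherry on this tree, so they are sister taxa.

Gamma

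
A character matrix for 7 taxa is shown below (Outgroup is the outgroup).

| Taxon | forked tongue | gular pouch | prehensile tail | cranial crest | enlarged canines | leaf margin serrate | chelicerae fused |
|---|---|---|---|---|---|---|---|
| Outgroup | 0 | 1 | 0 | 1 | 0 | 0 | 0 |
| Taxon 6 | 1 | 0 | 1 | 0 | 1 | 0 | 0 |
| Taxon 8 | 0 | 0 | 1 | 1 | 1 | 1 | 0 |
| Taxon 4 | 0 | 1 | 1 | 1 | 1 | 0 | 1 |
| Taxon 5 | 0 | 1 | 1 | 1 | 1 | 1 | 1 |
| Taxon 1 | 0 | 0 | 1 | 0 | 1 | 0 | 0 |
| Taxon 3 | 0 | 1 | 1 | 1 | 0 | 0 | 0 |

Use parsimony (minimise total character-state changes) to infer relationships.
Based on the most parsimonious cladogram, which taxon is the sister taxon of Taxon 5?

Taxon 4

Character polarity is set by the outgroup: the derived state is whichever differs from the outgroup's state, so for gular pouch, cranial crest the derived state is '0', and for the remaining characters it is '1'.
forked tongue (derived state '1') is unique to Taxon 6 (autapomorphy; uninformative for grouping).
Only Taxon 1, Taxon 6, and Taxon 8 show the derived state '0' for gular pouch, supporting them as a clade.
prehensile tail (derived state '1') is shared by all ingroup taxa — unites the whole ingroup.
cranial crest: derived state '0' in Taxon 1 and Taxon 6 only — synapomorphy for {Taxon 1, Taxon 6}.
enlarged canines (derived state '1') is shared by Taxon 1, Taxon 4, Taxon 5, Taxon 6, and Taxon 8 — a synapomorphy uniting that clade.
leaf margin serrate (state '1') occurs in Taxon 5 and Taxon 8 but conflicts with the nesting implied by the other characters — most parsimoniously interpreted as homoplasy.
chelicerae fused (derived state '1') is shared by Taxon 4 and Taxon 5 — a synapomorphy uniting that clade.
Most parsimonious ingroup topology: ((((Taxon 6,Taxon 1),Taxon 8),(Taxon 4,Taxon 5)),Taxon 3).
Taxon 5 and Taxon 4 form a cherry on this tree, so they are sister taxa.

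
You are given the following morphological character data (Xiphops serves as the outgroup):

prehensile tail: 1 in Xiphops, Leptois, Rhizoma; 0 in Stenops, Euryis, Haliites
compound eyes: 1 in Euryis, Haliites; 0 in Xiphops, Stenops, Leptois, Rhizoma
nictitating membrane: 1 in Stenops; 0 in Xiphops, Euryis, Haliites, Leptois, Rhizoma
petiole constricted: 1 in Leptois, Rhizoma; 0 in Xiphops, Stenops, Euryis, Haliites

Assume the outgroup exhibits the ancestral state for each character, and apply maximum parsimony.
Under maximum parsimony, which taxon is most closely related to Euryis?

Character polarity is set by the outgroup: the derived state is whichever differs from the outgroup's state, so for prehensile tail the derived state is '0', and for the remaining characters it is '1'.
Only Euryis, Haliites, and Stenops show the derived state '0' for prehensile tail, supporting them as a clade.
Only Euryis and Haliites show the derived state '1' for compound eyes, supporting them as a clade.
nictitating membrane: derived state '1' in Stenops only — an autapomorphy, so it tells us nothing about relationships among taxa.
petiole constricted (derived state '1') is shared by Leptois and Rhizoma — a synapomorphy uniting that clade.
Most parsimonious ingroup topology: ((Stenops,(Euryis,Haliites)),(Leptois,Rhizoma)).
Euryis and Haliites form a cherry on this tree, so they are sister taxa.

Haliites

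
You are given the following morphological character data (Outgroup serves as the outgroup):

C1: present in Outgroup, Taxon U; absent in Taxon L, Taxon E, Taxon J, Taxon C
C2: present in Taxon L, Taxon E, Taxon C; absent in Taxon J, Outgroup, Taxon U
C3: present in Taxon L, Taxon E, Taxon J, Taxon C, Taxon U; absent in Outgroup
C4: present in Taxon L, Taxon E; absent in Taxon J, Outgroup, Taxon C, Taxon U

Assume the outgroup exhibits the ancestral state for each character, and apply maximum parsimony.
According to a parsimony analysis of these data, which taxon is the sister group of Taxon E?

Character polarity is set by the outgroup: the derived state is whichever differs from the outgroup's state, so for C1 the derived state is 'absent', and for the remaining characters it is 'present'.
C1 (derived state 'absent') is shared by Taxon C, Taxon E, Taxon J, and Taxon L — a synapomorphy uniting that clade.
Only Taxon C, Taxon E, and Taxon L show the derived state 'present' for C2, supporting them as a clade.
All ingroup taxa share the derived state 'present' for C3; it defines the ingroup but does not resolve relationships within it.
Only Taxon E and Taxon L show the derived state 'present' for C4, supporting them as a clade.
Most parsimonious ingroup topology: (Taxon U,(((Taxon L,Taxon E),Taxon C),Taxon J)).
Taxon E and Taxon L form a cherry on this tree, so they are sister taxa.

Taxon L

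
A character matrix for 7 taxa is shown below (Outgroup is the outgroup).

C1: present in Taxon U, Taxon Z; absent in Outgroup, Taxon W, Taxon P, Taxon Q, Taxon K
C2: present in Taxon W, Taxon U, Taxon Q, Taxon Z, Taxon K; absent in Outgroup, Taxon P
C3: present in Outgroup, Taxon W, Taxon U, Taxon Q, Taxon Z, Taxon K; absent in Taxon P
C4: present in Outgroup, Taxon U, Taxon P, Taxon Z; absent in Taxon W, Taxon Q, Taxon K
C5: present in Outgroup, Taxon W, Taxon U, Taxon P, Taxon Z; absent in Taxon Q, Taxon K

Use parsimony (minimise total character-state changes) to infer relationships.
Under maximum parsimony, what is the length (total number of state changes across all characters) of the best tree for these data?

Character polarity is set by the outgroup: the derived state is whichever differs from the outgroup's state, so for C3, C4, C5 the derived state is 'absent', and for the remaining characters it is 'present'.
C1: derived state 'present' in Taxon U and Taxon Z only — synapomorphy for {Taxon U, Taxon Z}.
Only Taxon K, Taxon Q, Taxon U, Taxon W, and Taxon Z show the derived state 'present' for C2, supporting them as a clade.
C3: derived state 'absent' in Taxon P only — an autapomorphy, so it tells us nothing about relationships among taxa.
Only Taxon K, Taxon Q, and Taxon W show the derived state 'absent' for C4, supporting them as a clade.
C5: derived state 'absent' in Taxon K and Taxon Q only — synapomorphy for {Taxon K, Taxon Q}.
Most parsimonious ingroup topology: (((Taxon W,(Taxon Q,Taxon K)),(Taxon U,Taxon Z)),Taxon P).
Changes per character on this tree: C1: 1; C2: 1; C3: 1; C4: 1; C5: 1.
Total = 5.

5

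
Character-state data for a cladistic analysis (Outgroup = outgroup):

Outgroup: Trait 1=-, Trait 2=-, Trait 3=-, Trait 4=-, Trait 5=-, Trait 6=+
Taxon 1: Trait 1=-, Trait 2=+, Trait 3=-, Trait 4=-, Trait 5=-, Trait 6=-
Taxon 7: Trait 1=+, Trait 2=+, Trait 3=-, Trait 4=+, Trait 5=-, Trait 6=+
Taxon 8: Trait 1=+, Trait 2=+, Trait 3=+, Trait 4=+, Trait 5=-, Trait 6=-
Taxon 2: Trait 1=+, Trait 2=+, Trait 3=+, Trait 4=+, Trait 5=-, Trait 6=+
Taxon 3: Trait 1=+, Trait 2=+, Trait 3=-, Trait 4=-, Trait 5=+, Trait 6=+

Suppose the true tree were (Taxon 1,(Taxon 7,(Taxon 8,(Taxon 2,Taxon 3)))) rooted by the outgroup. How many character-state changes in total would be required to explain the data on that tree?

9

Map each character onto (Taxon 1,(Taxon 7,(Taxon 8,(Taxon 2,Taxon 3)))) (rooted by Outgroup) and count the minimum state changes it requires (Fitch parsimony):
Trait 1: 1; Trait 2: 1; Trait 3: 2; Trait 4: 2; Trait 5: 1; Trait 6: 2.
Total tree length = 9.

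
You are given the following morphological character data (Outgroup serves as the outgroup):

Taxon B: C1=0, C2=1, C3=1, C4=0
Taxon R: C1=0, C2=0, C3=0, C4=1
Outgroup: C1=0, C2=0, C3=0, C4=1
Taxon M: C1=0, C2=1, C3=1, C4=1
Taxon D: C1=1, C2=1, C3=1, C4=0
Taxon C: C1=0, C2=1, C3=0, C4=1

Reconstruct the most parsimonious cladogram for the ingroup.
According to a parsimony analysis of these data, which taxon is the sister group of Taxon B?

Taxon D

Character polarity is set by the outgroup: the derived state is whichever differs from the outgroup's state, so for C4 the derived state is '0', and for the remaining characters it is '1'.
C1 (derived state '1') is unique to Taxon D (autapomorphy; uninformative for grouping).
Only Taxon B, Taxon C, Taxon D, and Taxon M show the derived state '1' for C2, supporting them as a clade.
C3 (derived state '1') is shared by Taxon B, Taxon D, and Taxon M — a synapomorphy uniting that clade.
C4: derived state '0' in Taxon B and Taxon D only — synapomorphy for {Taxon B, Taxon D}.
Most parsimonious ingroup topology: ((Taxon C,(Taxon M,(Taxon B,Taxon D))),Taxon R).
Taxon B and Taxon D form a cherry on this tree, so they are sister taxa.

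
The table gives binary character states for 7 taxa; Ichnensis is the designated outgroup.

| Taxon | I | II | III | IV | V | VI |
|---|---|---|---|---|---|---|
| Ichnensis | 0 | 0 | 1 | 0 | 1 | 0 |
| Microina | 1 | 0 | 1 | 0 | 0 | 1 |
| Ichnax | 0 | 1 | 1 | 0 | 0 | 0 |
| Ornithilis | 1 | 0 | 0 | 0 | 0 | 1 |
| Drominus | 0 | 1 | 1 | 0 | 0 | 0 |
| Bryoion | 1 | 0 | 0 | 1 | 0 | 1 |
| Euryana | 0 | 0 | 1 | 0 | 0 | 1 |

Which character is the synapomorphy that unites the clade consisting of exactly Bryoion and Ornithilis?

Character polarity is set by the outgroup: the derived state is whichever differs from the outgroup's state, so for III, V the derived state is '0', and for the remaining characters it is '1'.
I: derived state '1' in Bryoion, Microina, and Ornithilis only — synapomorphy for {Bryoion, Microina, Ornithilis}.
II (derived state '1') is shared by Drominus and Ichnax — a synapomorphy uniting that clade.
Only Bryoion and Ornithilis show the derived state '0' for III, supporting them as a clade.
IV: derived state '1' in Bryoion only — an autapomorphy, so it tells us nothing about relationships among taxa.
All ingroup taxa share the derived state '0' for V; it defines the ingroup but does not resolve relationships within it.
Only Bryoion, Euryana, Microina, and Ornithilis show the derived state '1' for VI, supporting them as a clade.
Most parsimonious ingroup topology: (((Microina,(Ornithilis,Bryoion)),Euryana),(Ichnax,Drominus)).
The clade {Bryoion, Ornithilis} is supported by III: its derived state '0' occurs in exactly those taxa and in no other taxon (including the outgroup).

III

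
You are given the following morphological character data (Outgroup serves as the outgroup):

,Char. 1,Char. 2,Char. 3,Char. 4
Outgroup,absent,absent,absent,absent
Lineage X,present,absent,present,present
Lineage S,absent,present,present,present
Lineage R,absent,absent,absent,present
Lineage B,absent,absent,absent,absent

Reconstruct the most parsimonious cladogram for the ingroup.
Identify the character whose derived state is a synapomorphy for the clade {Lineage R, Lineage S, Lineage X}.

Char. 4

The outgroup has state 'absent' for every character, so 'present' is the derived state throughout.
Char. 1: derived state 'present' in Lineage X only — an autapomorphy, so it tells us nothing about relationships among taxa.
Char. 2: derived state 'present' in Lineage S only — an autapomorphy, so it tells us nothing about relationships among taxa.
Only Lineage S and Lineage X show the derived state 'present' for Char. 3, supporting them as a clade.
Char. 4: derived state 'present' in Lineage R, Lineage S, and Lineage X only — synapomorphy for {Lineage R, Lineage S, Lineage X}.
Most parsimonious ingroup topology: (((Lineage X,Lineage S),Lineage R),Lineage B).
The clade {Lineage R, Lineage S, Lineage X} is supported by Char. 4: its derived state 'present' occurs in exactly those taxa and in no other taxon (including the outgroup).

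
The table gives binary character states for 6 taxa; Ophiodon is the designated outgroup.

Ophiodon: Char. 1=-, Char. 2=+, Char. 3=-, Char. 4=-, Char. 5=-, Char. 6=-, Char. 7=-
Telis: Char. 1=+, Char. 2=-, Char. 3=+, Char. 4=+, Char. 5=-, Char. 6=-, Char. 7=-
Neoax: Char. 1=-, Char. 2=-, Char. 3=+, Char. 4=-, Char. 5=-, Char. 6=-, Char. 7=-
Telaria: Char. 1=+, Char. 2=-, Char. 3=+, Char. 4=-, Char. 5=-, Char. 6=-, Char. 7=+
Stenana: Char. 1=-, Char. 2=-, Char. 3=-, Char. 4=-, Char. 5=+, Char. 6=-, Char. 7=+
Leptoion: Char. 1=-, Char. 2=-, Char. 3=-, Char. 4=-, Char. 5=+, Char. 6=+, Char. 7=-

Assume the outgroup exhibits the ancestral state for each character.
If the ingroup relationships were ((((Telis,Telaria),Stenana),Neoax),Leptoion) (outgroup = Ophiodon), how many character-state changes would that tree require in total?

10

Map each character onto ((((Telis,Telaria),Stenana),Neoax),Leptoion) (rooted by Ophiodon) and count the minimum state changes it requires (Fitch parsimony):
Char. 1: 1; Char. 2: 1; Char. 3: 2; Char. 4: 1; Char. 5: 2; Char. 6: 1; Char. 7: 2.
Total tree length = 10.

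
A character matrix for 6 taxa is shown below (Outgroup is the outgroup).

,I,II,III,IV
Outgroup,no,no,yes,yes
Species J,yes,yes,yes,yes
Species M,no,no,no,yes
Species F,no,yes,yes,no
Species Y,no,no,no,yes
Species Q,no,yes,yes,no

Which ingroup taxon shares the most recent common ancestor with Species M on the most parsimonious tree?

Species Y

Character polarity is set by the outgroup: the derived state is whichever differs from the outgroup's state, so for III, IV the derived state is 'no', and for the remaining characters it is 'yes'.
I (derived state 'yes') is unique to Species J (autapomorphy; uninformative for grouping).
II: derived state 'yes' in Species F, Species J, and Species Q only — synapomorphy for {Species F, Species J, Species Q}.
Only Species M and Species Y show the derived state 'no' for III, supporting them as a clade.
Only Species F and Species Q show the derived state 'no' for IV, supporting them as a clade.
Most parsimonious ingroup topology: ((Species J,(Species F,Species Q)),(Species M,Species Y)).
Species M and Species Y form a cherry on this tree, so they are sister taxa.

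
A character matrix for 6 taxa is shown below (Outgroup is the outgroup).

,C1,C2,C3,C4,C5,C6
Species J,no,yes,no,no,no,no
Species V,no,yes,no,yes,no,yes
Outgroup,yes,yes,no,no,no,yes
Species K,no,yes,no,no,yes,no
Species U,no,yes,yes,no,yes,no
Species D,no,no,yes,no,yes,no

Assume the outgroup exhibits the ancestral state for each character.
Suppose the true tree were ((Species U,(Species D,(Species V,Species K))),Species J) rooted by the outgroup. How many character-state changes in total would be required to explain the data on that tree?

9

Map each character onto ((Species U,(Species D,(Species V,Species K))),Species J) (rooted by Outgroup) and count the minimum state changes it requires (Fitch parsimony):
C1: 1; C2: 1; C3: 2; C4: 1; C5: 2; C6: 2.
Total tree length = 9.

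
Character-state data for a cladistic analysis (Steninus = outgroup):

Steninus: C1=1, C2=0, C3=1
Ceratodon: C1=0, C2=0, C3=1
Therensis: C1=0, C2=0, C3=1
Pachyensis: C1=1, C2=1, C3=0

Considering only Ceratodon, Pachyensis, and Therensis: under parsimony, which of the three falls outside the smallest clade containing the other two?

Character polarity is set by the outgroup: the derived state is whichever differs from the outgroup's state, so for C1, C3 the derived state is '0', and for the remaining characters it is '1'.
C1: derived state '0' in Ceratodon and Therensis only — synapomorphy for {Ceratodon, Therensis}.
C2 (derived state '1') is unique to Pachyensis (autapomorphy; uninformative for grouping).
C3 (derived state '0') is unique to Pachyensis (autapomorphy; uninformative for grouping).
Most parsimonious ingroup topology: ((Ceratodon,Therensis),Pachyensis).
Ceratodon and Therensis share a more recent common ancestor with each other than either does with Pachyensis, so Pachyensis is the least closely related of the three.

Pachyensis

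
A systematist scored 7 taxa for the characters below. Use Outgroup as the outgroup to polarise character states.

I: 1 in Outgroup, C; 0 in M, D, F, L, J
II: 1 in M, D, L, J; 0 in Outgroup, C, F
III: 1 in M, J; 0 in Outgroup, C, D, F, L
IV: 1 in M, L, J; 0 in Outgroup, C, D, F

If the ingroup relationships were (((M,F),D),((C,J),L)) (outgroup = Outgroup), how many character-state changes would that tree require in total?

Map each character onto (((M,F),D),((C,J),L)) (rooted by Outgroup) and count the minimum state changes it requires (Fitch parsimony):
I: 2; II: 3; III: 2; IV: 3.
Total tree length = 10.

10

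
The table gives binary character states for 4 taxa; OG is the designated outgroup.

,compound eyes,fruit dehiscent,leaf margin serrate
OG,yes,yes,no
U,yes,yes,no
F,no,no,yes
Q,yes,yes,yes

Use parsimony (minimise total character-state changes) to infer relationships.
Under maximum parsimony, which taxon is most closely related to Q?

F

Character polarity is set by the outgroup: the derived state is whichever differs from the outgroup's state, so for compound eyes, fruit dehiscent the derived state is 'no', and for the remaining characters it is 'yes'.
compound eyes: derived state 'no' in F only — an autapomorphy, so it tells us nothing about relationships among taxa.
fruit dehiscent (derived state 'no') is unique to F (autapomorphy; uninformative for grouping).
leaf margin serrate (derived state 'yes') is shared by F and Q — a synapomorphy uniting that clade.
Most parsimonious ingroup topology: (U,(F,Q)).
Q and F form a cherry on this tree, so they are sister taxa.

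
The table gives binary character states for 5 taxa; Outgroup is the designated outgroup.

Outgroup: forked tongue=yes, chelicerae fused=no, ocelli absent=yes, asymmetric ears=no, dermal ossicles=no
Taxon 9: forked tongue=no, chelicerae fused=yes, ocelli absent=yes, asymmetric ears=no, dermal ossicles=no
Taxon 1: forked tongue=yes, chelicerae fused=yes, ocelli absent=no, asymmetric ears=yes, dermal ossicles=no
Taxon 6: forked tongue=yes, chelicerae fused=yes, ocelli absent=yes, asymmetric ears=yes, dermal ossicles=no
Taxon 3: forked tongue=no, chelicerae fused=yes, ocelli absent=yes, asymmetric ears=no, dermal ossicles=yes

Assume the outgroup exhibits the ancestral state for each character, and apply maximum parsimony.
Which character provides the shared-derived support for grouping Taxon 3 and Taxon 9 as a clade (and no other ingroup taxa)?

Character polarity is set by the outgroup: the derived state is whichever differs from the outgroup's state, so for forked tongue, ocelli absent the derived state is 'no', and for the remaining characters it is 'yes'.
forked tongue (derived state 'no') is shared by Taxon 3 and Taxon 9 — a synapomorphy uniting that clade.
chelicerae fused (derived state 'yes') is shared by all ingroup taxa — unites the whole ingroup.
ocelli absent: derived state 'no' in Taxon 1 only — an autapomorphy, so it tells us nothing about relationships among taxa.
asymmetric ears (derived state 'yes') is shared by Taxon 1 and Taxon 6 — a synapomorphy uniting that clade.
dermal ossicles (derived state 'yes') is unique to Taxon 3 (autapomorphy; uninformative for grouping).
Most parsimonious ingroup topology: ((Taxon 9,Taxon 3),(Taxon 1,Taxon 6)).
The clade {Taxon 3, Taxon 9} is supported by forked tongue: its derived state 'no' occurs in exactly those taxa and in no other taxon (including the outgroup).

forked tongue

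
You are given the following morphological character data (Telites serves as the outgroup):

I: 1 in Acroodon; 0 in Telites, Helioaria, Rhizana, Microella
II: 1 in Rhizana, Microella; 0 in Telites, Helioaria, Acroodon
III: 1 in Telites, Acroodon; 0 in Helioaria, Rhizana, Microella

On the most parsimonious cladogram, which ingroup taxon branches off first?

Acroodon

Character polarity is set by the outgroup: the derived state is whichever differs from the outgroup's state, so for III the derived state is '0', and for the remaining characters it is '1'.
I (derived state '1') is unique to Acroodon (autapomorphy; uninformative for grouping).
II (derived state '1') is shared by Microella and Rhizana — a synapomorphy uniting that clade.
III: derived state '0' in Helioaria, Microella, and Rhizana only — synapomorphy for {Helioaria, Microella, Rhizana}.
Most parsimonious ingroup topology: ((Helioaria,(Rhizana,Microella)),Acroodon).
Acroodon is sister to the clade containing all other ingroup taxa, so it is the earliest-diverging (most basal) ingroup lineage.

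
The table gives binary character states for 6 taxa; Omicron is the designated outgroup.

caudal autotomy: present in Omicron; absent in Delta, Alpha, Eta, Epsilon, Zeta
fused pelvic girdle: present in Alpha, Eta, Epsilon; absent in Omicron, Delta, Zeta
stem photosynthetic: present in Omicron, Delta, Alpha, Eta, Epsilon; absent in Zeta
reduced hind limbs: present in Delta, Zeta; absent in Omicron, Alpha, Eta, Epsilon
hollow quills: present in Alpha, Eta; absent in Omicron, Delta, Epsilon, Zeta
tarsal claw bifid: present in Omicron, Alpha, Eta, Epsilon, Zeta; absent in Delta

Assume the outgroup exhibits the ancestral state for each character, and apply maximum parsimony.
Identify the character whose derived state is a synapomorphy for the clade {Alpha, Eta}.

hollow quills

Character polarity is set by the outgroup: the derived state is whichever differs from the outgroup's state, so for caudal autotomy, stem photosynthetic, tarsal claw bifid the derived state is 'absent', and for the remaining characters it is 'present'.
All ingroup taxa share the derived state 'absent' for caudal autotomy; it defines the ingroup but does not resolve relationships within it.
fused pelvic girdle: derived state 'present' in Alpha, Epsilon, and Eta only — synapomorphy for {Alpha, Epsilon, Eta}.
stem photosynthetic (derived state 'absent') is unique to Zeta (autapomorphy; uninformative for grouping).
reduced hind limbs: derived state 'present' in Delta and Zeta only — synapomorphy for {Delta, Zeta}.
hollow quills: derived state 'present' in Alpha and Eta only — synapomorphy for {Alpha, Eta}.
tarsal claw bifid: derived state 'absent' in Delta only — an autapomorphy, so it tells us nothing about relationships among taxa.
Most parsimonious ingroup topology: ((Delta,Zeta),((Alpha,Eta),Epsilon)).
The clade {Alpha, Eta} is supported by hollow quills: its derived state 'present' occurs in exactly those taxa and in no other taxon (including the outgroup).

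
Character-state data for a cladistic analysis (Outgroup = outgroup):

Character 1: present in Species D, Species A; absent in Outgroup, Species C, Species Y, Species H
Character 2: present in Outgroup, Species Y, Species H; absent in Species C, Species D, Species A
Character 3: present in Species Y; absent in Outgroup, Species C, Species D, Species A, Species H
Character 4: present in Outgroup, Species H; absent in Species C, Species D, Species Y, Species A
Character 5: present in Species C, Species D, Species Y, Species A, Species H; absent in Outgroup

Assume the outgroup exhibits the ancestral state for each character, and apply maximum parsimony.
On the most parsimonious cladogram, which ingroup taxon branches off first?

Species H

Character polarity is set by the outgroup: the derived state is whichever differs from the outgroup's state, so for Character 2, Character 4 the derived state is 'absent', and for the remaining characters it is 'present'.
Character 1 (derived state 'present') is shared by Species A and Species D — a synapomorphy uniting that clade.
Character 2 (derived state 'absent') is shared by Species A, Species C, and Species D — a synapomorphy uniting that clade.
Character 3 (derived state 'present') is unique to Species Y (autapomorphy; uninformative for grouping).
Character 4: derived state 'absent' in Species A, Species C, Species D, and Species Y only — synapomorphy for {Species A, Species C, Species D, Species Y}.
Character 5 (derived state 'present') is shared by all ingroup taxa — unites the whole ingroup.
Most parsimonious ingroup topology: (((Species C,(Species D,Species A)),Species Y),Species H).
Species H is sister to the clade containing all other ingroup taxa, so it is the earliest-diverging (most basal) ingroup lineage.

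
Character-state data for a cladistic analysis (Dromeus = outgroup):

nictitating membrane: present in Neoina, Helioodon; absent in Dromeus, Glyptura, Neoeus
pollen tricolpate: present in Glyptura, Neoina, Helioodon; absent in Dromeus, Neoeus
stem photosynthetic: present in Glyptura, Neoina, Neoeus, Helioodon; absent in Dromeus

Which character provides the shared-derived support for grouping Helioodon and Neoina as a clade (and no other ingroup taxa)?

The outgroup has state 'absent' for every character, so 'present' is the derived state throughout.
Only Helioodon and Neoina show the derived state 'present' for nictitating membrane, supporting them as a clade.
pollen tricolpate (derived state 'present') is shared by Glyptura, Helioodon, and Neoina — a synapomorphy uniting that clade.
All ingroup taxa share the derived state 'present' for stem photosynthetic; it defines the ingroup but does not resolve relationships within it.
Most parsimonious ingroup topology: ((Glyptura,(Neoina,Helioodon)),Neoeus).
The clade {Helioodon, Neoina} is supported by nictitating membrane: its derived state 'present' occurs in exactly those taxa and in no other taxon (including the outgroup).

nictitating membrane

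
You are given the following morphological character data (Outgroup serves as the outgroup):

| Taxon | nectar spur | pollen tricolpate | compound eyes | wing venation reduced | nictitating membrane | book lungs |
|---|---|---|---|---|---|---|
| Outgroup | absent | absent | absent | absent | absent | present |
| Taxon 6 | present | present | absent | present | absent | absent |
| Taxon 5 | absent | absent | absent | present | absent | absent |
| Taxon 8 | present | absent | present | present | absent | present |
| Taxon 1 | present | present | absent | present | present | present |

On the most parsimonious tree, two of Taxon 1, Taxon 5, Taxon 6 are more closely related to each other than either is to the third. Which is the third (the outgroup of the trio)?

Character polarity is set by the outgroup: the derived state is whichever differs from the outgroup's state, so for book lungs the derived state is 'absent', and for the remaining characters it is 'present'.
nectar spur: derived state 'present' in Taxon 1, Taxon 6, and Taxon 8 only — synapomorphy for {Taxon 1, Taxon 6, Taxon 8}.
Only Taxon 1 and Taxon 6 show the derived state 'present' for pollen tricolpate, supporting them as a clade.
compound eyes (derived state 'present') is unique to Taxon 8 (autapomorphy; uninformative for grouping).
wing venation reduced (derived state 'present') is shared by all ingroup taxa — unites the whole ingroup.
nictitating membrane (derived state 'present') is unique to Taxon 1 (autapomorphy; uninformative for grouping).
book lungs (state 'absent') occurs in Taxon 5 and Taxon 6 but conflicts with the nesting implied by the other characters — most parsimoniously interpreted as homoplasy.
Most parsimonious ingroup topology: (((Taxon 6,Taxon 1),Taxon 8),Taxon 5).
Taxon 6 and Taxon 1 share a more recent common ancestor with each other than either does with Taxon 5, so Taxon 5 is the least closely related of the three.

Taxon 5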